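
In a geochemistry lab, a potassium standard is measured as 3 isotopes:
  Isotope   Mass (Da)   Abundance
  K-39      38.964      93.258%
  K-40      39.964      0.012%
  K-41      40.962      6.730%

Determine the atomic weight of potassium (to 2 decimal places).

39.10 Da

Average mass = Σ (abundance × isotope mass) = 0.93258 × 38.964 + 0.00012 × 39.964 + 0.06730 × 40.962
= 36.3370 + 0.0048 + 2.7567 = 39.0985 Da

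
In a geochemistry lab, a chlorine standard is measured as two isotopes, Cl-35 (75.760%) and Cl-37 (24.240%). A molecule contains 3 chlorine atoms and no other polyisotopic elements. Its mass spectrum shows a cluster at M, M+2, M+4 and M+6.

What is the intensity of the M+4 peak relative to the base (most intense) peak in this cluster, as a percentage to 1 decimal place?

(0.75760 + 0.24240)^3 gives M 0.4348, M+2 0.4174, M+4 0.1335, M+6 0.0142; the largest is M.
P(M) = C(3,0) × 0.75760^3 × 0.24240^0 = 1 × 0.4348304 × 1.0000 = 0.434830 (base)
P(M+4) = C(3,2) × 0.75760^1 × 0.24240^2 = 3 × 0.7576 × 0.05875776 = 0.133545
Relative intensity = 0.133545 / 0.434830 × 100 = 30.7

30.7%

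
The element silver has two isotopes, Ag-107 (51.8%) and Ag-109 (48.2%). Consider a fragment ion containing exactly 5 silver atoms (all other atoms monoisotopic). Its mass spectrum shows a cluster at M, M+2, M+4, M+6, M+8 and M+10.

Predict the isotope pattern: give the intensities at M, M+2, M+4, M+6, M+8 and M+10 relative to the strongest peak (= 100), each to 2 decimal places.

Expanding (0.518 + 0.482)^5:
P(M) = 0.518^5 = 0.037295
P(M+2) = 5 × 0.518^4 × 0.482^1 = 0.173515
P(M+4) = 10 × 0.518^3 × 0.482^2 = 0.322911
P(M+6) = 10 × 0.518^2 × 0.482^3 = 0.300470
P(M+8) = 5 × 0.518^1 × 0.482^4 = 0.139794
P(M+10) = 0.482^5 = 0.026016
The M+4 peak is largest (0.322911); scaling to 100 gives 11.55 : 53.73 : 100.00 : 93.05 : 43.29 : 8.06.

11.55 : 53.73 : 100.00 : 93.05 : 43.29 : 8.06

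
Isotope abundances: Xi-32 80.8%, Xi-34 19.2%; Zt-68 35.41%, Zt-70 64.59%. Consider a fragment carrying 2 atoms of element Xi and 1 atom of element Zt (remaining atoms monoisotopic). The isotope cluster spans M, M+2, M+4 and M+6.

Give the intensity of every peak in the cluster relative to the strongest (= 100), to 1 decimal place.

Element Xi pattern (n=2): 0.652864 : 0.310272 : 0.036864
Element Zt pattern (n=1): 0.3541 : 0.6459
Convolve the two distributions (both contribute in 2-u steps):
  M: 0.652864×0.3541 = 0.231179
  M+2: 0.652864×0.6459 + 0.310272×0.3541 = 0.531552
  M+4: 0.310272×0.6459 + 0.036864×0.3541 = 0.213458
  M+6: 0.036864×0.6459 = 0.023810
Scale to base peak (0.531552) = 100: 43.5 : 100.0 : 40.2 : 4.5

43.5 : 100.0 : 40.2 : 4.5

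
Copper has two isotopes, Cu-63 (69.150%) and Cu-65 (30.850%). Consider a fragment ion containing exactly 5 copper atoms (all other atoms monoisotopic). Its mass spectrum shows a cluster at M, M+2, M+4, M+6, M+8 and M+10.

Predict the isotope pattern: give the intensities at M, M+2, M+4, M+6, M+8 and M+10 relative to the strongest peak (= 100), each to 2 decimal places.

44.83 : 100.00 : 89.23 : 39.81 : 8.88 : 0.79

Each Cu atom is independently Cu-63 (p = 0.69150) or Cu-65 (q = 0.30850); the cluster is the binomial expansion (p + q)^5.
P(M) = 0.69150^5 = 0.158111
P(M+2) = 5 × 0.69150^4 × 0.30850^1 = 0.352691
P(M+4) = 10 × 0.69150^3 × 0.30850^2 = 0.314693
P(M+6) = 10 × 0.69150^2 × 0.30850^3 = 0.140394
P(M+8) = 5 × 0.69150^1 × 0.30850^4 = 0.031317
P(M+10) = 0.30850^5 = 0.002794
The M+2 peak is largest (0.352691); scaling to 100 gives 44.83 : 100.00 : 89.23 : 39.81 : 8.88 : 0.79.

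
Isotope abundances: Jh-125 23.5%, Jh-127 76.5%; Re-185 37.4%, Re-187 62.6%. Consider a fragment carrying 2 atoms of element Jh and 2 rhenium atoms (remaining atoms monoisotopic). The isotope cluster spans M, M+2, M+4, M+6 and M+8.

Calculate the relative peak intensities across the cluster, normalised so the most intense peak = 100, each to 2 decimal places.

1.86 : 18.35 : 65.52 : 100.00 : 55.27

Element Jh pattern (n=2): 0.055225 : 0.35955 : 0.585225
Rhenium pattern (n=2): 0.139876 : 0.468248 : 0.391876
Convolve the two distributions (both contribute in 2-u steps):
  M: 0.055225×0.139876 = 0.007725
  M+2: 0.055225×0.468248 + 0.35955×0.139876 = 0.076151
  M+4: 0.055225×0.391876 + 0.35955×0.468248 + 0.585225×0.139876 = 0.271859
  M+6: 0.35955×0.391876 + 0.585225×0.468248 = 0.414929
  M+8: 0.585225×0.391876 = 0.229336
Scale to base peak (0.414929) = 100: 1.86 : 18.35 : 65.52 : 100.00 : 55.27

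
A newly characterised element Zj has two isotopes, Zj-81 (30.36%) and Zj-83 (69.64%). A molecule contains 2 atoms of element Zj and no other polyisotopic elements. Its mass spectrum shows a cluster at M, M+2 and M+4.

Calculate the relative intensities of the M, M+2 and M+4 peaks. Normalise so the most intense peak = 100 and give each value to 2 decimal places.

19.01 : 87.19 : 100.00

The 2 Zj atoms are independent, so intensities follow the terms of (0.3036 + 0.6964)^2.
P(M) = 0.3036^2 = 0.092173
P(M+2) = 2 × 0.3036^1 × 0.6964^1 = 0.422854
P(M+4) = 0.6964^2 = 0.484973
The M+4 peak is largest (0.484973); scaling to 100 gives 19.01 : 87.19 : 100.00.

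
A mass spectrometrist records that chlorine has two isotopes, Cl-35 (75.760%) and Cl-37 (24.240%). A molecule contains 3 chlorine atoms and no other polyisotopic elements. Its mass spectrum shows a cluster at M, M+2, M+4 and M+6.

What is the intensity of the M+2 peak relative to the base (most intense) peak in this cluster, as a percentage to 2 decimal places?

95.99%

Term probabilities: M 0.4348, M+2 0.4174, M+4 0.1335, M+6 0.0142. Base peak = M.
P(M) = C(3,0) × 0.75760^3 × 0.24240^0 = 1 × 0.4348304 × 1.0000 = 0.434830 (base)
P(M+2) = C(3,1) × 0.75760^2 × 0.24240^1 = 3 × 0.57395776 × 0.2424 = 0.417382
Relative intensity = 0.417382 / 0.434830 × 100 = 95.99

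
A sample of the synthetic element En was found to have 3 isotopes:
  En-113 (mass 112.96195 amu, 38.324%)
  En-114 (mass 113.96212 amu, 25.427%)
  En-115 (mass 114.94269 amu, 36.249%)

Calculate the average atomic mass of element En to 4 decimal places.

The abundance-weighted mean is 0.38324 × 112.96195 + 0.25427 × 113.96212 + 0.36249 × 114.94269
= 43.291538 + 28.977148 + 41.665576 = 113.934262 amu

113.9343 amu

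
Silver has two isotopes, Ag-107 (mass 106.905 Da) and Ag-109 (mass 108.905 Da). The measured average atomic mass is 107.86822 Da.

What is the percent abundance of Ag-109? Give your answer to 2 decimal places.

With x = fraction of Ag-107 (so Ag-109 is 1 − x):
106.905·x + 108.905·(1 − x) = 107.86822
(106.905 − 108.905)·x = 107.86822 − 108.905
x = -1.03678 / -2.000 = 0.51839 → 51.84% Ag-107, 48.16% Ag-109.

48.16%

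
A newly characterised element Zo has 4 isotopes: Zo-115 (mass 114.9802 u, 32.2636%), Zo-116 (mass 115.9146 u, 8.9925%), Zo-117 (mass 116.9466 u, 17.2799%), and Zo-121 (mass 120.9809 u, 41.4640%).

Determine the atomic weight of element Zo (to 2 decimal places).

Weight each isotope mass by its fractional abundance: 0.322636 × 114.9802 + 0.089925 × 115.9146 + 0.172799 × 116.9466 + 0.414640 × 120.9809
= 37.09675 + 10.42362 + 20.20826 + 50.16352 = 117.89215 u

117.89 u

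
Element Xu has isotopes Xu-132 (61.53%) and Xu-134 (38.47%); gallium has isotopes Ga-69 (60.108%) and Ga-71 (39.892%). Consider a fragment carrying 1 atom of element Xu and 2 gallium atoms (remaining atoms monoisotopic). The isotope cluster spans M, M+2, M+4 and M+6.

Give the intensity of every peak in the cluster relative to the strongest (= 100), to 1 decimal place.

Element Xu pattern (n=1): 0.6153 : 0.3847
Gallium pattern (n=2): 0.36129717 : 0.47956567 : 0.15913717
Convolve the two distributions (both contribute in 2-u steps):
  M: 0.6153×0.36129717 = 0.222306
  M+2: 0.6153×0.47956567 + 0.3847×0.36129717 = 0.434068
  M+4: 0.6153×0.15913717 + 0.3847×0.47956567 = 0.282406
  M+6: 0.3847×0.15913717 = 0.061220
Scale to base peak (0.434068) = 100: 51.2 : 100.0 : 65.1 : 14.1

51.2 : 100.0 : 65.1 : 14.1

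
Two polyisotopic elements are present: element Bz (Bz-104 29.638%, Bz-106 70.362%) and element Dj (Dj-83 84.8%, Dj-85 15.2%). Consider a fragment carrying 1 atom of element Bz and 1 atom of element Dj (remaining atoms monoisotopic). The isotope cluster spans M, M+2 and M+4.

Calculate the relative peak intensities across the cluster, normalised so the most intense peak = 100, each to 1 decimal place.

Element Bz pattern (n=1): 0.29638 : 0.70362
Element Dj pattern (n=1): 0.8480 : 0.1520
Convolve the two distributions (both contribute in 2-u steps):
  M: 0.29638×0.8480 = 0.251330
  M+2: 0.29638×0.1520 + 0.70362×0.8480 = 0.641720
  M+4: 0.70362×0.1520 = 0.106950
Scale to base peak (0.641720) = 100: 39.2 : 100.0 : 16.7

39.2 : 100.0 : 16.7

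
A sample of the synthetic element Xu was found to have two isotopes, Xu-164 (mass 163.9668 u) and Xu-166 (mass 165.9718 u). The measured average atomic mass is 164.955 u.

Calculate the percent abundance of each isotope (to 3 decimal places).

Xu-164: 50.713%, Xu-166: 49.287%

Writing the weighted mean with unknown fraction x of Xu-164:
163.9668·x + 165.9718·(1 − x) = 164.955
(163.9668 − 165.9718)·x = 164.955 − 165.9718
x = -1.0168 / -2.0050 = 0.50713 → 50.713% Xu-164, 49.287% Xu-166.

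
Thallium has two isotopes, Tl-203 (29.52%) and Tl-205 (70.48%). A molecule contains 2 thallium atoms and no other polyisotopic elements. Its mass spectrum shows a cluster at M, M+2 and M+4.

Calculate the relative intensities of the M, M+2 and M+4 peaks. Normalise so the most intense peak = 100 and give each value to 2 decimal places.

Expanding (0.2952 + 0.7048)^2:
P(M) = 0.2952^2 = 0.087143
P(M+2) = 2 × 0.2952^1 × 0.7048^1 = 0.416114
P(M+4) = 0.7048^2 = 0.496743
The M+4 peak is largest (0.496743); scaling to 100 gives 17.54 : 83.77 : 100.00.

17.54 : 83.77 : 100.00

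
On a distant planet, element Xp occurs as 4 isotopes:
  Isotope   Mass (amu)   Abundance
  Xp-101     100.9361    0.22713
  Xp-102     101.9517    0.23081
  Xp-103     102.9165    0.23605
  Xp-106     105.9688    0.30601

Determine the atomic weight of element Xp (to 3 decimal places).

Average mass = Σ (abundance × isotope mass) = 0.22713 × 100.9361 + 0.23081 × 101.9517 + 0.23605 × 102.9165 + 0.30601 × 105.9688
= 22.92562 + 23.53147 + 24.29344 + 32.42751 = 103.17804 amu

103.178 amu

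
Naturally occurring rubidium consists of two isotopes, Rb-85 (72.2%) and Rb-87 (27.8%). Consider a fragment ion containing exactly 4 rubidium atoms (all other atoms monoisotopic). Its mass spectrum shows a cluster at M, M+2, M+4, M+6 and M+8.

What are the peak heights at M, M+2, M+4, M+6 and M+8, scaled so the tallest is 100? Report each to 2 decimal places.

Expanding (0.722 + 0.278)^4:
P(M) = 0.722^4 = 0.271737
P(M+2) = 4 × 0.722^3 × 0.278^1 = 0.418520
P(M+4) = 6 × 0.722^2 × 0.278^2 = 0.241721
P(M+6) = 4 × 0.722^1 × 0.278^3 = 0.062049
P(M+8) = 0.278^4 = 0.005973
The M+2 peak is largest (0.418520); scaling to 100 gives 64.93 : 100.00 : 57.76 : 14.83 : 1.43.

64.93 : 100.00 : 57.76 : 14.83 : 1.43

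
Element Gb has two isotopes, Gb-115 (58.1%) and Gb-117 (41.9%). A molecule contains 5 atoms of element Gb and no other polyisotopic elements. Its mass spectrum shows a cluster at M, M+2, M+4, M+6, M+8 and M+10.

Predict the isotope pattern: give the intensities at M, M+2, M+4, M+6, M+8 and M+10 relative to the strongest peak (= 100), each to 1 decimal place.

19.2 : 69.3 : 100.0 : 72.1 : 26.0 : 3.8

Expanding (0.581 + 0.419)^5:
P(M) = 0.581^5 = 0.066203
P(M+2) = 5 × 0.581^4 × 0.419^1 = 0.238720
P(M+4) = 10 × 0.581^3 × 0.419^2 = 0.344315
P(M+6) = 10 × 0.581^2 × 0.419^3 = 0.248310
P(M+8) = 5 × 0.581^1 × 0.419^4 = 0.089537
P(M+10) = 0.419^5 = 0.012914
The M+4 peak is largest (0.344315); scaling to 100 gives 19.2 : 69.3 : 100.0 : 72.1 : 26.0 : 3.8.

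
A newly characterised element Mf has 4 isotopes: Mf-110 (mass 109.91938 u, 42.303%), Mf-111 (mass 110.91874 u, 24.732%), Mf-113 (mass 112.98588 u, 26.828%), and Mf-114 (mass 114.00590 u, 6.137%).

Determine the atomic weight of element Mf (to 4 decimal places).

Average mass = Σ (abundance × isotope mass) = 0.42303 × 109.91938 + 0.24732 × 110.91874 + 0.26828 × 112.98588 + 0.06137 × 114.00590
= 46.499195 + 27.432423 + 30.311852 + 6.996542 = 111.240012 u

111.2400 u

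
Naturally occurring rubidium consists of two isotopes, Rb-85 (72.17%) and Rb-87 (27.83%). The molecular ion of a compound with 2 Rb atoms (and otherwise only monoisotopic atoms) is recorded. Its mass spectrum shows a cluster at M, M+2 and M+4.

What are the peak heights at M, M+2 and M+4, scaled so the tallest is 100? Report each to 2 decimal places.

100.00 : 77.12 : 14.87

The 2 Rb atoms are independent, so intensities follow the terms of (0.7217 + 0.2783)^2.
P(M) = 0.7217^2 = 0.520851
P(M+2) = 2 × 0.7217^1 × 0.2783^1 = 0.401698
P(M+4) = 0.2783^2 = 0.077451
The M peak is largest (0.520851); scaling to 100 gives 100.00 : 77.12 : 14.87.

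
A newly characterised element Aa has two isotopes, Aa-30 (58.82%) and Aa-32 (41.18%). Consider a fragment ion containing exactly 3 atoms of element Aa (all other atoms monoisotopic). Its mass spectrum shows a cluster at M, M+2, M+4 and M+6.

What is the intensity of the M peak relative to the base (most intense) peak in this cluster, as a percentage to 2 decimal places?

47.61%

Term probabilities: M 0.2035, M+2 0.4274, M+4 0.2992, M+6 0.0698. Base peak = M+2.
P(M+2) = C(3,1) × 0.5882^2 × 0.4118^1 = 3 × 0.34597924 × 0.4118 = 0.427423 (base)
P(M) = C(3,0) × 0.5882^3 × 0.4118^0 = 1 × 0.20350499 × 1.0000 = 0.203505
Relative intensity = 0.203505 / 0.427423 × 100 = 47.61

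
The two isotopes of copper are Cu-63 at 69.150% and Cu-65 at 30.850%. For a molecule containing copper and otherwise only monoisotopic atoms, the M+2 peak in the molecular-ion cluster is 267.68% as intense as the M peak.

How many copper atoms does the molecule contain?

6

The M+2/M ratio from n Cu atoms is n · q/p = n · 0.30850/0.69150.
n = 2.6768 × 0.69150/0.30850 = 6.00 ≈ 6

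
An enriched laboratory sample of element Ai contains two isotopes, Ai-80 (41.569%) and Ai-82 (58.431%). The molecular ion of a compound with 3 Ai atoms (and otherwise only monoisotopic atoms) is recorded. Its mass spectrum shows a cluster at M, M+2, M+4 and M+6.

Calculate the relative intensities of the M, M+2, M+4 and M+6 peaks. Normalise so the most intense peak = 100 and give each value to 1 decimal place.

Expanding (0.41569 + 0.58431)^3:
P(M) = 0.41569^3 = 0.071830
P(M+2) = 3 × 0.41569^2 × 0.58431^1 = 0.302903
P(M+4) = 3 × 0.41569^1 × 0.58431^2 = 0.425772
P(M+6) = 0.58431^3 = 0.199494
The M+4 peak is largest (0.425772); scaling to 100 gives 16.9 : 71.1 : 100.0 : 46.9.

16.9 : 71.1 : 100.0 : 46.9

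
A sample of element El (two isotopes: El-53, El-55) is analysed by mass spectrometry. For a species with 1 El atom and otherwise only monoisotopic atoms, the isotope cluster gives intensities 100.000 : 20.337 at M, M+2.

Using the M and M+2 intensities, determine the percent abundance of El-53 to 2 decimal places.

Let p = fractional abundance of El-53. I(M+2)/I(M) = [C(1,1)·p^0·(1−p)] / p^1 = 1·(1−p)/p = 20.337/100.000 = 0.2034
(1−p)/p = 0.2034/1 = 0.2034  ⇒  p = 1/(1 + 0.2034) = 0.8310
El-53: 83.10%, El-55: 16.90%.

83.10%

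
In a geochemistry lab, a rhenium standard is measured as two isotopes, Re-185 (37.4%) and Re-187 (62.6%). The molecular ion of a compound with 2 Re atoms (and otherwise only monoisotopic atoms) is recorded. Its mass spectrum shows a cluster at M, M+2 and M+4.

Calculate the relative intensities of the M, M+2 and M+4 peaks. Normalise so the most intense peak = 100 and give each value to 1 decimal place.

Expanding (0.374 + 0.626)^2:
P(M) = 0.374^2 = 0.139876
P(M+2) = 2 × 0.374^1 × 0.626^1 = 0.468248
P(M+4) = 0.626^2 = 0.391876
The M+2 peak is largest (0.468248); scaling to 100 gives 29.9 : 100.0 : 83.7.

29.9 : 100.0 : 83.7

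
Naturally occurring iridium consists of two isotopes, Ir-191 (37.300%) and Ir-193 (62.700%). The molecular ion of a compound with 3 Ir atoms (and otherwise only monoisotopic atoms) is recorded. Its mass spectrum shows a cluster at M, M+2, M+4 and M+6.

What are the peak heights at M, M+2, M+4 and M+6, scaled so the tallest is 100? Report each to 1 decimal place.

Expanding (0.37300 + 0.62700)^3:
P(M) = 0.37300^3 = 0.051895
P(M+2) = 3 × 0.37300^2 × 0.62700^1 = 0.261702
P(M+4) = 3 × 0.37300^1 × 0.62700^2 = 0.439911
P(M+6) = 0.62700^3 = 0.246492
The M+4 peak is largest (0.439911); scaling to 100 gives 11.8 : 59.5 : 100.0 : 56.0.

11.8 : 59.5 : 100.0 : 56.0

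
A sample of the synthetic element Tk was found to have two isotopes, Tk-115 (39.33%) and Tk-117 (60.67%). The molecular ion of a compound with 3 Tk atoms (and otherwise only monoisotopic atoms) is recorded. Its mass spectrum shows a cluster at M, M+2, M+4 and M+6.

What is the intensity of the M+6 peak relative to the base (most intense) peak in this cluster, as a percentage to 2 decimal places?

51.42%

Term probabilities: M 0.0608, M+2 0.2815, M+4 0.4343, M+6 0.2233. Base peak = M+4.
P(M+4) = C(3,2) × 0.3933^1 × 0.6067^2 = 3 × 0.3933 × 0.36808489 = 0.434303 (base)
P(M+6) = C(3,3) × 0.3933^0 × 0.6067^3 = 1 × 1.0000 × 0.2233171 = 0.223317
Relative intensity = 0.223317 / 0.434303 × 100 = 51.42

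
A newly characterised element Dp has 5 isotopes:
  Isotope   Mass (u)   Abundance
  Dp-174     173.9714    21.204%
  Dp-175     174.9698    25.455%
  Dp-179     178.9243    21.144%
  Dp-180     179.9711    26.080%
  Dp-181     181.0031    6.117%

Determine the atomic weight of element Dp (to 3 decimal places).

177.268 u

Weight each isotope mass by its fractional abundance: 0.21204 × 173.9714 + 0.25455 × 174.9698 + 0.21144 × 178.9243 + 0.26080 × 179.9711 + 0.06117 × 181.0031
= 36.88890 + 44.53856 + 37.83175 + 46.93646 + 11.07196 = 177.26763 u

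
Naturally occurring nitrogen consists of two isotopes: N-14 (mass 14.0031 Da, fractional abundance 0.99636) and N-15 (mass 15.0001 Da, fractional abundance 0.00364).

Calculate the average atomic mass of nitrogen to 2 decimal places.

Weight each isotope mass by its fractional abundance: 0.99636 × 14.0031 + 0.00364 × 15.0001
= 13.95213 + 0.05460 = 14.00673 Da

14.01 Da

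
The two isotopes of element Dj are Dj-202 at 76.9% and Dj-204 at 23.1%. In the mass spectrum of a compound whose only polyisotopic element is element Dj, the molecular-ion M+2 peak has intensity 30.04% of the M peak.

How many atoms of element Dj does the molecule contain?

With n Dj atoms, P(M+2)/P(M) = C(n,1)·p^(n−1)q / p^n = n·q/p = n · 0.231/0.769.
n = 0.3004 × 0.769/0.231 = 1.00 ≈ 1

1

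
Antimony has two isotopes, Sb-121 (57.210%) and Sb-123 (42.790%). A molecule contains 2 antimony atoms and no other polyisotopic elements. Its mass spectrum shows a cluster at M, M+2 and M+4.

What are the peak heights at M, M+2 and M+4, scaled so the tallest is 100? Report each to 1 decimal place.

Expanding (0.57210 + 0.42790)^2:
P(M) = 0.57210^2 = 0.327298
P(M+2) = 2 × 0.57210^1 × 0.42790^1 = 0.489603
P(M+4) = 0.42790^2 = 0.183098
The M+2 peak is largest (0.489603); scaling to 100 gives 66.8 : 100.0 : 37.4.

66.8 : 100.0 : 37.4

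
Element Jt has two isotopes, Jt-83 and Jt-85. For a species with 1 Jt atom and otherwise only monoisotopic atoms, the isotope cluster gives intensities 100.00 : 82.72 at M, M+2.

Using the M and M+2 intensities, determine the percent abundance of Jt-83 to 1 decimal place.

54.7%

Write p for the Jt-83 fraction. I(M+2)/I(M) = [C(1,1)·p^0·(1−p)] / p^1 = 1·(1−p)/p = 82.72/100.00 = 0.8272
(1−p)/p = 0.8272/1 = 0.8272  ⇒  p = 1/(1 + 0.8272) = 0.5473
Jt-83: 54.7%, Jt-85: 45.3%.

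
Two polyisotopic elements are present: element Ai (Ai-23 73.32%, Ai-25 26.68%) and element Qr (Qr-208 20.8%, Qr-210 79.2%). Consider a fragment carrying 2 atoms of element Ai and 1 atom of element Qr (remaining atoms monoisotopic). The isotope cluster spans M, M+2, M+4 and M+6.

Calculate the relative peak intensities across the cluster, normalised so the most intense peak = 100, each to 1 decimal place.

Element Ai pattern (n=2): 0.53758224 : 0.39123552 : 0.07118224
Element Qr pattern (n=1): 0.2080 : 0.7920
Convolve the two distributions (both contribute in 2-u steps):
  M: 0.53758224×0.2080 = 0.111817
  M+2: 0.53758224×0.7920 + 0.39123552×0.2080 = 0.507142
  M+4: 0.39123552×0.7920 + 0.07118224×0.2080 = 0.324664
  M+6: 0.07118224×0.7920 = 0.056376
Scale to base peak (0.507142) = 100: 22.0 : 100.0 : 64.0 : 11.1

22.0 : 100.0 : 64.0 : 11.1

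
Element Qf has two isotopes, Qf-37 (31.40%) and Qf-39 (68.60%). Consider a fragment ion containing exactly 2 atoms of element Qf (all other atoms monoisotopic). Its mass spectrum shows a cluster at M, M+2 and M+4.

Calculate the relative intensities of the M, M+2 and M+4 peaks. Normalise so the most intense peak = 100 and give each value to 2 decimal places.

Expanding (0.3140 + 0.6860)^2:
P(M) = 0.3140^2 = 0.098596
P(M+2) = 2 × 0.3140^1 × 0.6860^1 = 0.430808
P(M+4) = 0.6860^2 = 0.470596
The M+4 peak is largest (0.470596); scaling to 100 gives 20.95 : 91.55 : 100.00.

20.95 : 91.55 : 100.00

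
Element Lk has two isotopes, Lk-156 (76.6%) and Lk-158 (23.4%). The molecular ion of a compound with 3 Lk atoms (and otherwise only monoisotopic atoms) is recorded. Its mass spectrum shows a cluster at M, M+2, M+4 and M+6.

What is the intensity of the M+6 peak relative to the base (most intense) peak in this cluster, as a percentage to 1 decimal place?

2.9%

(0.766 + 0.234)^3 gives M 0.4495, M+2 0.4119, M+4 0.1258, M+6 0.0128; the largest is M.
P(M) = C(3,0) × 0.766^3 × 0.234^0 = 1 × 0.4494551 × 1.0000 = 0.449455 (base)
P(M+6) = C(3,3) × 0.766^0 × 0.234^3 = 1 × 1.0000 × 0.0128129 = 0.012813
Relative intensity = 0.012813 / 0.449455 × 100 = 2.9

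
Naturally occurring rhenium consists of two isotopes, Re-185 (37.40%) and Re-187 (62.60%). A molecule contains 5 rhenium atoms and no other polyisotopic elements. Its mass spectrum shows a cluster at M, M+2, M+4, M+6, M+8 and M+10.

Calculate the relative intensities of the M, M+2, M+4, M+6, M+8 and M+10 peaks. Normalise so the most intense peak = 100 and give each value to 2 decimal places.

Each Re atom is independently Re-185 (p = 0.3740) or Re-187 (q = 0.6260); the cluster is the binomial expansion (p + q)^5.
P(M) = 0.3740^5 = 0.007317
P(M+2) = 5 × 0.3740^4 × 0.6260^1 = 0.061239
P(M+4) = 10 × 0.3740^3 × 0.6260^2 = 0.205005
P(M+6) = 10 × 0.3740^2 × 0.6260^3 = 0.343136
P(M+8) = 5 × 0.3740^1 × 0.6260^4 = 0.287170
P(M+10) = 0.6260^5 = 0.096133
The M+6 peak is largest (0.343136); scaling to 100 gives 2.13 : 17.85 : 59.74 : 100.00 : 83.69 : 28.02.

2.13 : 17.85 : 59.74 : 100.00 : 83.69 : 28.02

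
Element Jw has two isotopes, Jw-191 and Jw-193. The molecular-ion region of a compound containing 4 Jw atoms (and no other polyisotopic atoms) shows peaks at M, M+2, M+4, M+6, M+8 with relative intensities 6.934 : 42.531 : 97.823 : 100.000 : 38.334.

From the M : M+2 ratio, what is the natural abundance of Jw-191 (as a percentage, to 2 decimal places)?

39.47%

If p is the fraction of Jw that is Jw-191, then I(M+2)/I(M) = [C(4,1)·p^3·(1−p)] / p^4 = 4·(1−p)/p = 42.531/6.934 = 6.1337
(1−p)/p = 6.1337/4 = 1.5334  ⇒  p = 1/(1 + 1.5334) = 0.3947
Jw-191: 39.47%, Jw-193: 60.53%.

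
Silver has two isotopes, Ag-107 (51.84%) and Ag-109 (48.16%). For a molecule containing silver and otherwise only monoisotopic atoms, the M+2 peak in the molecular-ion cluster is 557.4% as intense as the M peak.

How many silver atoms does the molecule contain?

6

For n independent Ag atoms, I(M+2)/I(M) = n · (abundance Ag-109) / (abundance Ag-107) = n · 0.4816/0.5184.
n = 5.574 × 0.5184/0.4816 = 6.00 ≈ 6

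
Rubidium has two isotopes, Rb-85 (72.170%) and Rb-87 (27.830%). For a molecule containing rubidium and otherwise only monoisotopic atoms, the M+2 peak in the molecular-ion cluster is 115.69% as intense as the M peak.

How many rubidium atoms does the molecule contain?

3

For n independent Rb atoms, I(M+2)/I(M) = n · (abundance Rb-87) / (abundance Rb-85) = n · 0.27830/0.72170.
n = 1.1569 × 0.72170/0.27830 = 3.00 ≈ 3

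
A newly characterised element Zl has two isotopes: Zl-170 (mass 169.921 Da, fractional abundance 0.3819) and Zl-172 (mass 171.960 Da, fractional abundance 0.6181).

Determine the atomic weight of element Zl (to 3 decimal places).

171.181 Da

Ar = Σ fᵢ·mᵢ = 0.3819 × 169.921 + 0.6181 × 171.960
= 64.8928 + 106.2885 = 171.1813 Da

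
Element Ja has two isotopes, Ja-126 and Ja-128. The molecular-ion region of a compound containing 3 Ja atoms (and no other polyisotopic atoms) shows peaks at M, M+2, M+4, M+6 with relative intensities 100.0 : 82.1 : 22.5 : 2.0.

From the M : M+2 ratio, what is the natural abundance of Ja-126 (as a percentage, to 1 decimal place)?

78.5%

If p is the fraction of Ja that is Ja-126, then I(M+2)/I(M) = [C(3,1)·p^2·(1−p)] / p^3 = 3·(1−p)/p = 82.1/100.0 = 0.8210
(1−p)/p = 0.8210/3 = 0.2737  ⇒  p = 1/(1 + 0.2737) = 0.7851
Ja-126: 78.5%, Ja-128: 21.5%.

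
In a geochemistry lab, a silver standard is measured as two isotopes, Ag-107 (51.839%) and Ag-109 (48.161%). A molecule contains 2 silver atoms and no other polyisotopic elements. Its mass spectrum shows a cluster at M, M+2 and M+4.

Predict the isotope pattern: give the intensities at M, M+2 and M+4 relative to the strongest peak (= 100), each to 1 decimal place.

Each Ag atom is independently Ag-107 (p = 0.51839) or Ag-109 (q = 0.48161); the cluster is the binomial expansion (p + q)^2.
P(M) = 0.51839^2 = 0.268728
P(M+2) = 2 × 0.51839^1 × 0.48161^1 = 0.499324
P(M+4) = 0.48161^2 = 0.231948
The M+2 peak is largest (0.499324); scaling to 100 gives 53.8 : 100.0 : 46.5.

53.8 : 100.0 : 46.5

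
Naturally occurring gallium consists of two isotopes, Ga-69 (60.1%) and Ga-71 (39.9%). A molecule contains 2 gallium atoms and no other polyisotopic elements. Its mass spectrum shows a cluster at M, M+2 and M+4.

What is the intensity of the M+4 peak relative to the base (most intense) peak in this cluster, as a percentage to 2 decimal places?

Term probabilities: M 0.3612, M+2 0.4796, M+4 0.1592. Base peak = M+2.
P(M+2) = C(2,1) × 0.601^1 × 0.399^1 = 2 × 0.6010 × 0.3990 = 0.479598 (base)
P(M+4) = C(2,2) × 0.601^0 × 0.399^2 = 1 × 1.0000 × 0.159201 = 0.159201
Relative intensity = 0.159201 / 0.479598 × 100 = 33.19

33.19%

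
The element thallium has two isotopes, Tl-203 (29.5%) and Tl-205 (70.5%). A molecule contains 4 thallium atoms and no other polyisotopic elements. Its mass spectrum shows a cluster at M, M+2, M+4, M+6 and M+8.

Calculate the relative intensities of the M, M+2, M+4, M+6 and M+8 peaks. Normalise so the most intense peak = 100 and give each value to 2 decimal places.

1.83 : 17.51 : 62.77 : 100.00 : 59.75

Each Tl atom is independently Tl-203 (p = 0.295) or Tl-205 (q = 0.705); the cluster is the binomial expansion (p + q)^4.
P(M) = 0.295^4 = 0.007573
P(M+2) = 4 × 0.295^3 × 0.705^1 = 0.072396
P(M+4) = 6 × 0.295^2 × 0.705^2 = 0.259522
P(M+6) = 4 × 0.295^1 × 0.705^3 = 0.413475
P(M+8) = 0.705^4 = 0.247034
The M+6 peak is largest (0.413475); scaling to 100 gives 1.83 : 17.51 : 62.77 : 100.00 : 59.75.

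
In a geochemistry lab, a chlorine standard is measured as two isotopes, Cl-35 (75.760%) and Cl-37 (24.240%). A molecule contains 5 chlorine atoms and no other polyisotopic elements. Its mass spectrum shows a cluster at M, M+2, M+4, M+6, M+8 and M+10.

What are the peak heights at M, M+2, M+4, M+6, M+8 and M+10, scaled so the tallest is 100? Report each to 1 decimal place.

The 5 Cl atoms are independent, so intensities follow the terms of (0.75760 + 0.24240)^5.
P(M) = 0.75760^5 = 0.249574
P(M+2) = 5 × 0.75760^4 × 0.24240^1 = 0.399266
P(M+4) = 10 × 0.75760^3 × 0.24240^2 = 0.255497
P(M+6) = 10 × 0.75760^2 × 0.24240^3 = 0.081748
P(M+8) = 5 × 0.75760^1 × 0.24240^4 = 0.013078
P(M+10) = 0.24240^5 = 0.000837
The M+2 peak is largest (0.399266); scaling to 100 gives 62.5 : 100.0 : 64.0 : 20.5 : 3.3 : 0.2.

62.5 : 100.0 : 64.0 : 20.5 : 3.3 : 0.2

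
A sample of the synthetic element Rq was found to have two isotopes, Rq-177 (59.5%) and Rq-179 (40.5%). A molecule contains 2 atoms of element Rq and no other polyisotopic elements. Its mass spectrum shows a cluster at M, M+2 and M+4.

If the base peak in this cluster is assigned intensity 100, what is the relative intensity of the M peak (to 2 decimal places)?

Binomial terms of (0.595 + 0.405)^2: M 0.3540, M+2 0.4819, M+4 0.1640 → M+2 is the base peak.
P(M+2) = C(2,1) × 0.595^1 × 0.405^1 = 2 × 0.5950 × 0.4050 = 0.481950 (base)
P(M) = C(2,0) × 0.595^2 × 0.405^0 = 1 × 0.354025 × 1.0000 = 0.354025
Relative intensity = 0.354025 / 0.481950 × 100 = 73.46

73.46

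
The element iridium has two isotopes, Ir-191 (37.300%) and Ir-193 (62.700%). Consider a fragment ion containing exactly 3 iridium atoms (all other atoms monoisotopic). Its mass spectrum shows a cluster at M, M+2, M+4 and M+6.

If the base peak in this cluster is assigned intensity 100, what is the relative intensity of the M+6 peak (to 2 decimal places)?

Binomial terms of (0.37300 + 0.62700)^3: M 0.0519, M+2 0.2617, M+4 0.4399, M+6 0.2465 → M+4 is the base peak.
P(M+4) = C(3,2) × 0.37300^1 × 0.62700^2 = 3 × 0.3730 × 0.393129 = 0.439911 (base)
P(M+6) = C(3,3) × 0.37300^0 × 0.62700^3 = 1 × 1.0000 × 0.24649188 = 0.246492
Relative intensity = 0.246492 / 0.439911 × 100 = 56.03

56.03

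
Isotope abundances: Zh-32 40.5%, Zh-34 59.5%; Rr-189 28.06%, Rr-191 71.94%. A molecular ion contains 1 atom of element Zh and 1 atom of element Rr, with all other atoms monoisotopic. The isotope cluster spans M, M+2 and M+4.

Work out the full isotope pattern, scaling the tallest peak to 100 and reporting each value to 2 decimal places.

24.80 : 100.00 : 93.40

Element Zh pattern (n=1): 0.4050 : 0.5950
Element Rr pattern (n=1): 0.2806 : 0.7194
Convolve the two distributions (both contribute in 2-u steps):
  M: 0.4050×0.2806 = 0.113643
  M+2: 0.4050×0.7194 + 0.5950×0.2806 = 0.458314
  M+4: 0.5950×0.7194 = 0.428043
Scale to base peak (0.458314) = 100: 24.80 : 100.00 : 93.40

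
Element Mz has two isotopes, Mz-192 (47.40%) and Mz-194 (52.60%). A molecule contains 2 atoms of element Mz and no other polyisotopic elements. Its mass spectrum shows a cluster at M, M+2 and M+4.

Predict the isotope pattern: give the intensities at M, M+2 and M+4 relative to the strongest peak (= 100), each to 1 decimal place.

Expanding (0.4740 + 0.5260)^2:
P(M) = 0.4740^2 = 0.224676
P(M+2) = 2 × 0.4740^1 × 0.5260^1 = 0.498648
P(M+4) = 0.5260^2 = 0.276676
The M+2 peak is largest (0.498648); scaling to 100 gives 45.1 : 100.0 : 55.5.

45.1 : 100.0 : 55.5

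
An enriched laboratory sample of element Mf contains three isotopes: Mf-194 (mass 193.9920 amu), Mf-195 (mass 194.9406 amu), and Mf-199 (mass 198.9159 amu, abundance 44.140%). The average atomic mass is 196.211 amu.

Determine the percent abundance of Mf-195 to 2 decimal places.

4.81%

The remaining 55.860% is split between Mf-194 (fraction x) and Mf-195 (fraction 0.55860 − x).
Substituting: 193.9920x + 194.9406(0.55860 − x) = 108.40952174
(193.9920 − 194.9406)x = -0.48429742  ⇒  x = 0.51054, y = 0.04806
Mf-194: 51.05%, Mf-195: 4.81%.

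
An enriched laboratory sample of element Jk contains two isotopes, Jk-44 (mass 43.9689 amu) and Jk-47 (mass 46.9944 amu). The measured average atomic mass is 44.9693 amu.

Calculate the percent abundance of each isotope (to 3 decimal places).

With x = fraction of Jk-44 (so Jk-47 is 1 − x):
43.9689·x + 46.9944·(1 − x) = 44.9693
(43.9689 − 46.9944)·x = 44.9693 − 46.9944
x = -2.0251 / -3.0255 = 0.66934 → 66.934% Jk-44, 33.066% Jk-47.

Jk-44: 66.934%, Jk-47: 33.066%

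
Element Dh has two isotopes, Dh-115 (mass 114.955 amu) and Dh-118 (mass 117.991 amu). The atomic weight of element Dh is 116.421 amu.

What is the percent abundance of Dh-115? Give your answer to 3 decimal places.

51.713%

With x = fraction of Dh-115 (so Dh-118 is 1 − x):
114.955·x + 117.991·(1 − x) = 116.421
(114.955 − 117.991)·x = 116.421 − 117.991
x = -1.570 / -3.036 = 0.51713 → 51.713% Dh-115, 48.287% Dh-118.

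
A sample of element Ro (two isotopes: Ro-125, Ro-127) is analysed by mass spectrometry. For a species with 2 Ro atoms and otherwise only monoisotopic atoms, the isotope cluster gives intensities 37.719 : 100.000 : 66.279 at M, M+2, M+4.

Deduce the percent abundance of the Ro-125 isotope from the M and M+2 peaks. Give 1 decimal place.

43.0%

Write p for the Ro-125 fraction. I(M+2)/I(M) = [C(2,1)·p^1·(1−p)] / p^2 = 2·(1−p)/p = 100.000/37.719 = 2.6512
(1−p)/p = 2.6512/2 = 1.3256  ⇒  p = 1/(1 + 1.3256) = 0.4300
Ro-125: 43.0%, Ro-127: 57.0%.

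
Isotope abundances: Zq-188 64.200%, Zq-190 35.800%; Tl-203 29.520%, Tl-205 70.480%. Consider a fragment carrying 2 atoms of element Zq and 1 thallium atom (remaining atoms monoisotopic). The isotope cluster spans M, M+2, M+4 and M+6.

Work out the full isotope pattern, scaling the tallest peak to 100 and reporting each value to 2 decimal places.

28.55 : 100.00 : 84.89 : 21.19

Element Zq pattern (n=2): 0.412164 : 0.459672 : 0.128164
Thallium pattern (n=1): 0.2952 : 0.7048
Convolve the two distributions (both contribute in 2-u steps):
  M: 0.412164×0.2952 = 0.121671
  M+2: 0.412164×0.7048 + 0.459672×0.2952 = 0.426188
  M+4: 0.459672×0.7048 + 0.128164×0.2952 = 0.361811
  M+6: 0.128164×0.7048 = 0.090330
Scale to base peak (0.426188) = 100: 28.55 : 100.00 : 84.89 : 21.19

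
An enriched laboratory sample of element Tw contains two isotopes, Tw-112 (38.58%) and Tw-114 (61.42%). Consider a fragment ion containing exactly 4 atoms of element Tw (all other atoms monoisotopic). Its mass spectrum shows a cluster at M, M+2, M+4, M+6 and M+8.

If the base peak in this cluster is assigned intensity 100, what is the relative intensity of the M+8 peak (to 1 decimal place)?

39.8

Binomial terms of (0.3858 + 0.6142)^4: M 0.0222, M+2 0.1411, M+4 0.3369, M+6 0.3576, M+8 0.1423 → M+6 is the base peak.
P(M+6) = C(4,3) × 0.3858^1 × 0.6142^3 = 4 × 0.3858 × 0.23170182 = 0.357562 (base)
P(M+8) = C(4,4) × 0.3858^0 × 0.6142^4 = 1 × 1.0000 × 0.14231125 = 0.142311
Relative intensity = 0.142311 / 0.357562 × 100 = 39.8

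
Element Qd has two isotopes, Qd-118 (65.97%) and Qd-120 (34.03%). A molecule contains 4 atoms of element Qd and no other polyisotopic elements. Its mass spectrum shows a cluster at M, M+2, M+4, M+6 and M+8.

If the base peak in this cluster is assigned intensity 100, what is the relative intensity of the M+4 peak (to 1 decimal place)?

77.4

Binomial terms of (0.6597 + 0.3403)^4: M 0.1894, M+2 0.3908, M+4 0.3024, M+6 0.1040, M+8 0.0134 → M+2 is the base peak.
P(M+2) = C(4,1) × 0.6597^3 × 0.3403^1 = 4 × 0.28710414 × 0.3403 = 0.390806 (base)
P(M+4) = C(4,2) × 0.6597^2 × 0.3403^2 = 6 × 0.43520409 × 0.11580409 = 0.302390
Relative intensity = 0.302390 / 0.390806 × 100 = 77.4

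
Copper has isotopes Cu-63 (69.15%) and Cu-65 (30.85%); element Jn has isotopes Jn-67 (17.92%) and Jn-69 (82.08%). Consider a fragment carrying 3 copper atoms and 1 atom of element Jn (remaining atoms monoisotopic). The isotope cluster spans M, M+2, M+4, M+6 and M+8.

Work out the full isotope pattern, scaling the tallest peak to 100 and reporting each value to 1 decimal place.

Copper pattern (n=3): 0.33065611 : 0.44254842 : 0.19743483 : 0.02936064
Element Jn pattern (n=1): 0.1792 : 0.8208
Convolve the two distributions (both contribute in 2-u steps):
  M: 0.33065611×0.1792 = 0.059254
  M+2: 0.33065611×0.8208 + 0.44254842×0.1792 = 0.350707
  M+4: 0.44254842×0.8208 + 0.19743483×0.1792 = 0.398624
  M+6: 0.19743483×0.8208 + 0.02936064×0.1792 = 0.167316
  M+8: 0.02936064×0.8208 = 0.024099
Scale to base peak (0.398624) = 100: 14.9 : 88.0 : 100.0 : 42.0 : 6.0

14.9 : 88.0 : 100.0 : 42.0 : 6.0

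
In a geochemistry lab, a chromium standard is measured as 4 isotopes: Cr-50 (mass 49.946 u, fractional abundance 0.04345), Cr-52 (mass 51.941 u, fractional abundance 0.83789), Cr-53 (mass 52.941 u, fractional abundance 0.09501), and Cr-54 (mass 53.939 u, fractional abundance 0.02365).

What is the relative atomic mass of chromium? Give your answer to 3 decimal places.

51.997 u

Ar = Σ fᵢ·mᵢ = 0.04345 × 49.946 + 0.83789 × 51.941 + 0.09501 × 52.941 + 0.02365 × 53.939
= 2.1702 + 43.5208 + 5.0299 + 1.2757 = 51.9966 u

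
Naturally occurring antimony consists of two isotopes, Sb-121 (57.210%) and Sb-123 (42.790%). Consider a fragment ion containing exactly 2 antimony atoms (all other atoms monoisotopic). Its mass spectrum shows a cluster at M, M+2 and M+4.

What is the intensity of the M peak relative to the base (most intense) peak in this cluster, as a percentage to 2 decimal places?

Binomial terms of (0.57210 + 0.42790)^2: M 0.3273, M+2 0.4896, M+4 0.1831 → M+2 is the base peak.
P(M+2) = C(2,1) × 0.57210^1 × 0.42790^1 = 2 × 0.5721 × 0.4279 = 0.489603 (base)
P(M) = C(2,0) × 0.57210^2 × 0.42790^0 = 1 × 0.32729841 × 1.0000 = 0.327298
Relative intensity = 0.327298 / 0.489603 × 100 = 66.85

66.85%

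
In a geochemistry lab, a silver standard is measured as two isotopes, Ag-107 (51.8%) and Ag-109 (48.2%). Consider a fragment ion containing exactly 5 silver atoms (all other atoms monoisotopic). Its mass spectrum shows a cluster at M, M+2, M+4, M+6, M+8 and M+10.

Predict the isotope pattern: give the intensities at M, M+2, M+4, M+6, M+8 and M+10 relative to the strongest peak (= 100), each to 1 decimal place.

Each Ag atom is independently Ag-107 (p = 0.518) or Ag-109 (q = 0.482); the cluster is the binomial expansion (p + q)^5.
P(M) = 0.518^5 = 0.037295
P(M+2) = 5 × 0.518^4 × 0.482^1 = 0.173515
P(M+4) = 10 × 0.518^3 × 0.482^2 = 0.322911
P(M+6) = 10 × 0.518^2 × 0.482^3 = 0.300470
P(M+8) = 5 × 0.518^1 × 0.482^4 = 0.139794
P(M+10) = 0.482^5 = 0.026016
The M+4 peak is largest (0.322911); scaling to 100 gives 11.5 : 53.7 : 100.0 : 93.1 : 43.3 : 8.1.

11.5 : 53.7 : 100.0 : 93.1 : 43.3 : 8.1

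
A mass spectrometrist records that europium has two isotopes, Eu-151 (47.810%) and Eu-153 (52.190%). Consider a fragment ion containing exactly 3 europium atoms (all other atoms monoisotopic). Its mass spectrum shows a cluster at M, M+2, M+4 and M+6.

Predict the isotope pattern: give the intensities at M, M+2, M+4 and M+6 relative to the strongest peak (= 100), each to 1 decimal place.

28.0 : 91.6 : 100.0 : 36.4

The 3 Eu atoms are independent, so intensities follow the terms of (0.47810 + 0.52190)^3.
P(M) = 0.47810^3 = 0.109284
P(M+2) = 3 × 0.47810^2 × 0.52190^1 = 0.357887
P(M+4) = 3 × 0.47810^1 × 0.52190^2 = 0.390674
P(M+6) = 0.52190^3 = 0.142155
The M+4 peak is largest (0.390674); scaling to 100 gives 28.0 : 91.6 : 100.0 : 36.4.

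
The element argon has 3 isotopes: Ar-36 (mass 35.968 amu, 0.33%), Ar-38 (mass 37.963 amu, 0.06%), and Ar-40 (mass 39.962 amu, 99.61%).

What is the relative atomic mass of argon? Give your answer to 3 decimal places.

Weight each isotope mass by its fractional abundance: 0.0033 × 35.968 + 0.0006 × 37.963 + 0.9961 × 39.962
= 0.1187 + 0.0228 + 39.8061 = 39.9476 amu

39.948 amu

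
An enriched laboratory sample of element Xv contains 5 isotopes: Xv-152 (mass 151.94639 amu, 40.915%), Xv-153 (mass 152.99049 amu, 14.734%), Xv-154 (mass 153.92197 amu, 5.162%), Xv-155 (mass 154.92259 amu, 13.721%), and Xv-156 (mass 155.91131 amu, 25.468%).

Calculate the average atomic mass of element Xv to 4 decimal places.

Average mass = Σ (abundance × isotope mass) = 0.40915 × 151.94639 + 0.14734 × 152.99049 + 0.05162 × 153.92197 + 0.13721 × 154.92259 + 0.25468 × 155.91131
= 62.168865 + 22.541619 + 7.945452 + 21.256929 + 39.707492 = 153.620357 amu

153.6204 amu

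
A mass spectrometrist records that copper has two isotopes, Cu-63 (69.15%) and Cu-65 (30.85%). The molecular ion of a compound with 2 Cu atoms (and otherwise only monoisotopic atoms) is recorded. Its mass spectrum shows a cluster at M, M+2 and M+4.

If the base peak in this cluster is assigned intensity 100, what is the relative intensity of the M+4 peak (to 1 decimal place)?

Term probabilities: M 0.4782, M+2 0.4267, M+4 0.0952. Base peak = M.
P(M) = C(2,0) × 0.6915^2 × 0.3085^0 = 1 × 0.47817225 × 1.0000 = 0.478172 (base)
P(M+4) = C(2,2) × 0.6915^0 × 0.3085^2 = 1 × 1.0000 × 0.09517225 = 0.095172
Relative intensity = 0.095172 / 0.478172 × 100 = 19.9

19.9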